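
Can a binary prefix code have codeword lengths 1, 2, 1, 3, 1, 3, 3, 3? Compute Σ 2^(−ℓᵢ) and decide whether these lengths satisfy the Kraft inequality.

2.25; no

With common denominator 2^3 = 8: Σ 2^(−ℓᵢ) = 4/8 + 2/8 + 4/8 + 1/8 + 4/8 + 1/8 + 1/8 + 1/8 = 18/8 = 2.25.
Kraft's inequality requires Σ ≤ 1; here Σ = 2.25 > 1, so no such prefix code exists.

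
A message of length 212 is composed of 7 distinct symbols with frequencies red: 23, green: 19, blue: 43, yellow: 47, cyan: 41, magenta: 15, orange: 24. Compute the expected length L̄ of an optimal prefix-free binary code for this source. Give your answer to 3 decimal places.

Probabilities are the counts divided by 212.
Repeatedly combine the two least-probable nodes; the expected code length is the sum of the merged weights.
merge 15/212 + 19/212 → 17/106
merge 23/212 + 6/53 → 47/212
merge 17/106 + 41/212 → 75/212
merge 43/212 + 47/212 → 45/106
merge 47/212 + 75/212 → 61/106
merge 45/106 + 61/106 → 1
L = 17/106 + 47/212 + 75/212 + 45/106 + 61/106 + 1 = 145/53 ≈ 2.736 bits/symbol.

2.736 bits/symbol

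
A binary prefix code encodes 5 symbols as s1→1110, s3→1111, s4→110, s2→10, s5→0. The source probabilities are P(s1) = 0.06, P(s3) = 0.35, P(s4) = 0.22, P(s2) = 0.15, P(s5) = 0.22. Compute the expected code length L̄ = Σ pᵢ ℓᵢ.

L̄ = Σ pᵢ·ℓᵢ = 0.06·4 + 0.35·4 + 0.22·3 + 0.15·2 + 0.22·1 = 2.82 bits/symbol.

2.82 bits/symbol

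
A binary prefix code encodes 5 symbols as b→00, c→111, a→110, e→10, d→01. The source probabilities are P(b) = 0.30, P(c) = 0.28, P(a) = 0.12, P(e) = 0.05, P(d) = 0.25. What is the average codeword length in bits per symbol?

L̄ = Σ pᵢ·ℓᵢ = 0.30·2 + 0.28·3 + 0.12·3 + 0.05·2 + 0.25·2 = 2.4 bits/symbol.

2.4 bits/symbol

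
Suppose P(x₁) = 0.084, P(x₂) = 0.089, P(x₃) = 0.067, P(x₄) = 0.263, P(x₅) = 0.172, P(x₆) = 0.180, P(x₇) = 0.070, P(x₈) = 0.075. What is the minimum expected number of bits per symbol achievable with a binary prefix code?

Repeatedly combine the two least-probable nodes; the expected code length is the sum of the merged weights.
merge 67/1000 + 7/100 → 137/1000
merge 3/40 + 21/250 → 159/1000
merge 89/1000 + 137/1000 → 113/500
merge 159/1000 + 43/250 → 331/1000
merge 9/50 + 113/500 → 203/500
merge 263/1000 + 331/1000 → 297/500
merge 203/500 + 297/500 → 1
L = 137/1000 + 159/1000 + 113/500 + 331/1000 + 203/500 + 297/500 + 1 = 2853/1000 = 2.853 bits/symbol.

2.853 bits/symbol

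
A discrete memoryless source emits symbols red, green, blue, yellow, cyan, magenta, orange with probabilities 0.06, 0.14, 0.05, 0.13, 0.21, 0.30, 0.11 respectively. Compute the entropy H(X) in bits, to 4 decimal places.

H = −Σ pᵢ log₂ pᵢ.
−0.06·log₂(0.06) = 0.2435
−0.14·log₂(0.14) = 0.3971
−0.05·log₂(0.05) = 0.2161
−0.13·log₂(0.13) = 0.3826
−0.21·log₂(0.21) = 0.4728
−0.30·log₂(0.30) = 0.5211
−0.11·log₂(0.11) = 0.3503
Sum ≈ 2.5836 → 2.5836 bits.

2.5836 bits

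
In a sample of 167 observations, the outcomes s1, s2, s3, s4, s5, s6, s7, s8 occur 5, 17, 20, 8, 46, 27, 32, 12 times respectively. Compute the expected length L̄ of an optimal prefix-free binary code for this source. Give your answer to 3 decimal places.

Probabilities are the counts divided by 167.
Repeatedly combine the two least-probable nodes; the expected code length is the sum of the merged weights.
merge 5/167 + 8/167 → 13/167
merge 12/167 + 13/167 → 25/167
merge 17/167 + 20/167 → 37/167
merge 25/167 + 27/167 → 52/167
merge 32/167 + 37/167 → 69/167
merge 46/167 + 52/167 → 98/167
merge 69/167 + 98/167 → 1
L = 13/167 + 25/167 + 37/167 + 52/167 + 69/167 + 98/167 + 1 = 461/167 ≈ 2.760 bits/symbol.

2.760 bits/symbol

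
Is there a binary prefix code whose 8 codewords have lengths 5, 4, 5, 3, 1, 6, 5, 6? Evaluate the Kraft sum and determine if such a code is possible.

0.8125; yes

With common denominator 2^6 = 64: Σ 2^(−ℓᵢ) = 2/64 + 4/64 + 2/64 + 8/64 + 32/64 + 1/64 + 2/64 + 1/64 = 52/64 = 0.8125.
Kraft's inequality requires Σ ≤ 1; here Σ = 0.8125 ≤ 1, so such a prefix code exists.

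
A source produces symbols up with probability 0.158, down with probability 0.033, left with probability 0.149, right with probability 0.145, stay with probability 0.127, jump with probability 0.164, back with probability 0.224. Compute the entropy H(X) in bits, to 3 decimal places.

H = −Σ pᵢ log₂ pᵢ.
−0.158·log₂(0.158) = 0.4206
−0.033·log₂(0.033) = 0.1624
−0.149·log₂(0.149) = 0.4092
−0.145·log₂(0.145) = 0.4040
−0.127·log₂(0.127) = 0.3781
−0.164·log₂(0.164) = 0.4278
−0.224·log₂(0.224) = 0.4835
Sum ≈ 2.6855 → 2.686 bits.

2.686 bits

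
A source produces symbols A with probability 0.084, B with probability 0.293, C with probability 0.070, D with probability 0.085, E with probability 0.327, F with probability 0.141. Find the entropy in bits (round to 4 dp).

H = −Σ pᵢ log₂ pᵢ.
−0.084·log₂(0.084) = 0.3002
−0.293·log₂(0.293) = 0.5189
−0.070·log₂(0.070) = 0.2686
−0.085·log₂(0.085) = 0.3023
−0.327·log₂(0.327) = 0.5273
−0.141·log₂(0.141) = 0.3985
Sum ≈ 2.3158 → 2.3158 bits.

2.3158 bits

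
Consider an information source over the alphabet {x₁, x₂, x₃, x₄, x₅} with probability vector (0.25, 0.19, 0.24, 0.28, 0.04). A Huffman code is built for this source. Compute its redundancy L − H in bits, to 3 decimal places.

0.081 bits

Entropy H = −Σ p log₂ p ≈ 2.1493 bits.
Huffman merges: 1/25+19/100→23/100; 23/100+6/25→47/100; 1/4+7/25→53/100; 47/100+53/100→1. L = 223/100 ≈ 2.2300.
L − H = 2.2300 − 2.1493 = 0.081 bits.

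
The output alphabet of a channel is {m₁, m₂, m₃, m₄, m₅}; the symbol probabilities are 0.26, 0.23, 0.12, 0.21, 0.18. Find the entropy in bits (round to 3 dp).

2.278 bits

H = −Σ pᵢ log₂ pᵢ.
−0.26·log₂(0.26) = 0.5053
−0.23·log₂(0.23) = 0.4877
−0.12·log₂(0.12) = 0.3671
−0.21·log₂(0.21) = 0.4728
−0.18·log₂(0.18) = 0.4453
Sum ≈ 2.2782 → 2.278 bits.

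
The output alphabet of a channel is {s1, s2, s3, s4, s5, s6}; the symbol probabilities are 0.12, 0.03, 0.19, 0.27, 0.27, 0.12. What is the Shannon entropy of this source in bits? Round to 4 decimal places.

H = −Σ pᵢ log₂ pᵢ.
−0.12·log₂(0.12) = 0.3671
−0.03·log₂(0.03) = 0.1518
−0.19·log₂(0.19) = 0.4552
−0.27·log₂(0.27) = 0.5100
−0.27·log₂(0.27) = 0.5100
−0.12·log₂(0.12) = 0.3671
Sum ≈ 2.3612 → 2.3612 bits.

2.3612 bits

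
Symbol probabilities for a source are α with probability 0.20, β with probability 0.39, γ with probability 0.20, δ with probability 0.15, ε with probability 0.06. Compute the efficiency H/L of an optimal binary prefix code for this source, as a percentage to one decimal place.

Entropy H = −Σ p log₂ p ≈ 2.1126 bits.
Huffman merges: 3/50+3/20→21/100; 1/5+1/5→2/5; 21/100+39/100→3/5; 2/5+3/5→1. L = 221/100 ≈ 2.2100.
Efficiency = H/L = 2.1126/2.2100 = 95.6%.

95.6%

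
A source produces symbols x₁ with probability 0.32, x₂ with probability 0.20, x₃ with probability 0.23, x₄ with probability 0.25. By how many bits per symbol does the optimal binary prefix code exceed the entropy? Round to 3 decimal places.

0.022 bits

Entropy H = −Σ p log₂ p ≈ 1.9781 bits.
Huffman merges: 1/5+23/100→43/100; 1/4+8/25→57/100; 43/100+57/100→1. L = 2 ≈ 2.0000.
L − H = 2.0000 − 1.9781 = 0.022 bits.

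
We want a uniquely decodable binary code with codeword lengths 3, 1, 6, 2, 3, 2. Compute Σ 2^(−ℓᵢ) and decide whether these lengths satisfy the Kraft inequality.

With common denominator 2^6 = 64: Σ 2^(−ℓᵢ) = 8/64 + 32/64 + 1/64 + 16/64 + 8/64 + 16/64 = 81/64 = 1.265625.
Kraft's inequality requires Σ ≤ 1; here Σ = 1.265625 > 1, so no such prefix code exists.

1.265625; no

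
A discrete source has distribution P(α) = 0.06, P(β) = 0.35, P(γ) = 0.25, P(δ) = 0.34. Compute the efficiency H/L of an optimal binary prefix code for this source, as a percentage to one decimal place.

Entropy H = −Σ p log₂ p ≈ 1.8028 bits.
Huffman merges: 3/50+1/4→31/100; 31/100+17/50→13/20; 7/20+13/20→1. L = 49/25 ≈ 1.9600.
Efficiency = H/L = 1.8028/1.9600 = 92.0%.

92.0%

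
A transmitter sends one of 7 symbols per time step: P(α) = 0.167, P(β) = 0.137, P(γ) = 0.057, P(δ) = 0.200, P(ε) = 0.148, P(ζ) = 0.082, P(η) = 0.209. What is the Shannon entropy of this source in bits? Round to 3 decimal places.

H = −Σ pᵢ log₂ pᵢ.
−0.167·log₂(0.167) = 0.4312
−0.137·log₂(0.137) = 0.3929
−0.057·log₂(0.057) = 0.2356
−0.200·log₂(0.200) = 0.4644
−0.148·log₂(0.148) = 0.4079
−0.082·log₂(0.082) = 0.2959
−0.209·log₂(0.209) = 0.4720
Sum ≈ 2.6999 → 2.700 bits.

2.700 bits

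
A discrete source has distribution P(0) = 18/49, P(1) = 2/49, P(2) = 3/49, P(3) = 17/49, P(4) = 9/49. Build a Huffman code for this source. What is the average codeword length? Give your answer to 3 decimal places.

2.020 bits/symbol

Repeatedly combine the two least-probable nodes; the expected code length is the sum of the merged weights.
merge 2/49 + 3/49 → 5/49
merge 5/49 + 9/49 → 2/7
merge 2/7 + 17/49 → 31/49
merge 18/49 + 31/49 → 1
L = 5/49 + 2/7 + 31/49 + 1 = 99/49 ≈ 2.020 bits/symbol.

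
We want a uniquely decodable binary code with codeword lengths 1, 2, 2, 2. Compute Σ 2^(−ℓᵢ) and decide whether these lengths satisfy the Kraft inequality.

With common denominator 2^2 = 4: Σ 2^(−ℓᵢ) = 2/4 + 1/4 + 1/4 + 1/4 = 5/4 = 1.25.
Kraft's inequality requires Σ ≤ 1; here Σ = 1.25 > 1, so no such prefix code exists.

1.25; no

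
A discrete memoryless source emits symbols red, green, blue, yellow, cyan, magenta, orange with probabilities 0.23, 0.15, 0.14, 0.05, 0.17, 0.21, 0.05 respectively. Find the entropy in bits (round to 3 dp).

2.635 bits

H = −Σ pᵢ log₂ pᵢ.
−0.23·log₂(0.23) = 0.4877
−0.15·log₂(0.15) = 0.4105
−0.14·log₂(0.14) = 0.3971
−0.05·log₂(0.05) = 0.2161
−0.17·log₂(0.17) = 0.4346
−0.21·log₂(0.21) = 0.4728
−0.05·log₂(0.05) = 0.2161
Sum ≈ 2.6349 → 2.635 bits.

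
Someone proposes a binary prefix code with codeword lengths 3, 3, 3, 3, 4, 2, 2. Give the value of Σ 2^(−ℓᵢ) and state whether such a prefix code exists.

With common denominator 2^4 = 16: Σ 2^(−ℓᵢ) = 2/16 + 2/16 + 2/16 + 2/16 + 1/16 + 4/16 + 4/16 = 17/16 = 1.0625.
Kraft's inequality requires Σ ≤ 1; here Σ = 1.0625 > 1, so no such prefix code exists.

1.0625; no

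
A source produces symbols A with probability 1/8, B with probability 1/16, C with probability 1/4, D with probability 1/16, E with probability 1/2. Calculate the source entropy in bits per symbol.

1.875 bits

Each probability is a power of 1/2, so log₂(1/p) is an integer.
H = Σ p·log₂(1/p) = 1/8·3 + 1/16·4 + 1/4·2 + 1/16·4 + 1/2·1 = 1.875 bits.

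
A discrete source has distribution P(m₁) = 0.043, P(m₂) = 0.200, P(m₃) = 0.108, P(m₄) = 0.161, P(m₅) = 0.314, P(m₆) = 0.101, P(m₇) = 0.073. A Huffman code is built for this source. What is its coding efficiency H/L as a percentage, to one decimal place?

Entropy H = −Σ p log₂ p ≈ 2.5650 bits.
Huffman merges: 43/1000+73/1000→29/250; 101/1000+27/250→209/1000; 29/250+161/1000→277/1000; 1/5+209/1000→409/1000; 277/1000+157/500→591/1000; 409/1000+591/1000→1. L = 1301/500 ≈ 2.6020.
Efficiency = H/L = 2.5650/2.6020 = 98.6%.

98.6%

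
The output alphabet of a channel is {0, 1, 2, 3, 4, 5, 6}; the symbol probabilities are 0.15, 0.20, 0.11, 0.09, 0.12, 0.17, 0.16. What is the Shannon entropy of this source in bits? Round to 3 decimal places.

2.763 bits

H = −Σ pᵢ log₂ pᵢ.
−0.15·log₂(0.15) = 0.4105
−0.20·log₂(0.20) = 0.4644
−0.11·log₂(0.11) = 0.3503
−0.09·log₂(0.09) = 0.3127
−0.12·log₂(0.12) = 0.3671
−0.17·log₂(0.17) = 0.4346
−0.16·log₂(0.16) = 0.4230
Sum ≈ 2.7625 → 2.763 bits.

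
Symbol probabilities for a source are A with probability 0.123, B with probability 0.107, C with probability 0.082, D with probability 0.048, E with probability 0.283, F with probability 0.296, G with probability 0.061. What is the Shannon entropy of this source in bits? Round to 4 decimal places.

H = −Σ pᵢ log₂ pᵢ.
−0.123·log₂(0.123) = 0.3719
−0.107·log₂(0.107) = 0.3450
−0.082·log₂(0.082) = 0.2959
−0.048·log₂(0.048) = 0.2103
−0.283·log₂(0.283) = 0.5154
−0.296·log₂(0.296) = 0.5199
−0.061·log₂(0.061) = 0.2461
Sum ≈ 2.5044 → 2.5044 bits.

2.5044 bits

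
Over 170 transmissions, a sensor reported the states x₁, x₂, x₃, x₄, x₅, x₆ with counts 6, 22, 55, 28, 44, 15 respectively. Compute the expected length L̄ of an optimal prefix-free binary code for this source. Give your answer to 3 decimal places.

2.376 bits/symbol

Probabilities are the counts divided by 170.
Repeatedly combine the two least-probable nodes; the expected code length is the sum of the merged weights.
merge 3/85 + 3/34 → 21/170
merge 21/170 + 11/85 → 43/170
merge 14/85 + 43/170 → 71/170
merge 22/85 + 11/34 → 99/170
merge 71/170 + 99/170 → 1
L = 21/170 + 43/170 + 71/170 + 99/170 + 1 = 202/85 ≈ 2.376 bits/symbol.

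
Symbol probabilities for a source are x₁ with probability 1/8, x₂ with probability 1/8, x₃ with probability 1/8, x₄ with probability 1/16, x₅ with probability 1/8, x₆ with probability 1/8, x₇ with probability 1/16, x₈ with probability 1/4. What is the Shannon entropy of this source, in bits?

2.875 bits

Each probability is a power of 1/2, so log₂(1/p) is an integer.
H = Σ p·log₂(1/p) = 1/8·3 + 1/8·3 + 1/8·3 + 1/16·4 + 1/8·3 + 1/8·3 + 1/16·4 + 1/4·2 = 2.875 bits.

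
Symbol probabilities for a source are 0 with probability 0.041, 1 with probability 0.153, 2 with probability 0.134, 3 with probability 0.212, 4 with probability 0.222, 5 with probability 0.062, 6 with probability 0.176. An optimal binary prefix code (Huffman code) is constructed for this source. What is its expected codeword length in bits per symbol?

Repeatedly combine the two least-probable nodes; the expected code length is the sum of the merged weights.
merge 41/1000 + 31/500 → 103/1000
merge 103/1000 + 67/500 → 237/1000
merge 153/1000 + 22/125 → 329/1000
merge 53/250 + 111/500 → 217/500
merge 237/1000 + 329/1000 → 283/500
merge 217/500 + 283/500 → 1
L = 103/1000 + 237/1000 + 329/1000 + 217/500 + 283/500 + 1 = 2669/1000 = 2.669 bits/symbol.

2.669 bits/symbol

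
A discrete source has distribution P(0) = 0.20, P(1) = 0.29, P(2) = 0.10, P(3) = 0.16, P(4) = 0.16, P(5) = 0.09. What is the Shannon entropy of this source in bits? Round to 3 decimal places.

2.473 bits

H = −Σ pᵢ log₂ pᵢ.
−0.20·log₂(0.20) = 0.4644
−0.29·log₂(0.29) = 0.5179
−0.10·log₂(0.10) = 0.3322
−0.16·log₂(0.16) = 0.4230
−0.16·log₂(0.16) = 0.4230
−0.09·log₂(0.09) = 0.3127
Sum ≈ 2.4732 → 2.473 bits.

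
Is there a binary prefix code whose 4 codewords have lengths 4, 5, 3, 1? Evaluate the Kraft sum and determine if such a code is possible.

With common denominator 2^5 = 32: Σ 2^(−ℓᵢ) = 2/32 + 1/32 + 4/32 + 16/32 = 23/32 = 0.71875.
Kraft's inequality requires Σ ≤ 1; here Σ = 0.71875 ≤ 1, so such a prefix code exists.

0.71875; yes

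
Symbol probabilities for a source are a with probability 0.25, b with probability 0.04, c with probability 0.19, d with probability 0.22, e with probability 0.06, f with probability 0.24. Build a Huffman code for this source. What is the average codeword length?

2.39 bits/symbol

Repeatedly combine the two least-probable nodes; the expected code length is the sum of the merged weights.
merge 1/25 + 3/50 → 1/10
merge 1/10 + 19/100 → 29/100
merge 11/50 + 6/25 → 23/50
merge 1/4 + 29/100 → 27/50
merge 23/50 + 27/50 → 1
L = 1/10 + 29/100 + 23/50 + 27/50 + 1 = 239/100 = 2.39 bits/symbol.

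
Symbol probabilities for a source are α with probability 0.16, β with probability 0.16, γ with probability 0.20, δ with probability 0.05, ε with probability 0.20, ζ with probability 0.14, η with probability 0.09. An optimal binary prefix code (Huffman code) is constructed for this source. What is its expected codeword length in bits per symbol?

Repeatedly combine the two least-probable nodes; the expected code length is the sum of the merged weights.
merge 1/20 + 9/100 → 7/50
merge 7/50 + 7/50 → 7/25
merge 4/25 + 4/25 → 8/25
merge 1/5 + 1/5 → 2/5
merge 7/25 + 8/25 → 3/5
merge 2/5 + 3/5 → 1
L = 7/50 + 7/25 + 8/25 + 2/5 + 3/5 + 1 = 137/50 = 2.74 bits/symbol.

2.74 bits/symbol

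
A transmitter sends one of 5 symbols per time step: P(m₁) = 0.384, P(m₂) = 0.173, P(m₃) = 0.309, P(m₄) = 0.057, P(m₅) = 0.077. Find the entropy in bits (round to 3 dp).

2.012 bits

H = −Σ pᵢ log₂ pᵢ.
−0.384·log₂(0.384) = 0.5302
−0.173·log₂(0.173) = 0.4379
−0.309·log₂(0.309) = 0.5235
−0.057·log₂(0.057) = 0.2356
−0.077·log₂(0.077) = 0.2848
Sum ≈ 2.0121 → 2.012 bits.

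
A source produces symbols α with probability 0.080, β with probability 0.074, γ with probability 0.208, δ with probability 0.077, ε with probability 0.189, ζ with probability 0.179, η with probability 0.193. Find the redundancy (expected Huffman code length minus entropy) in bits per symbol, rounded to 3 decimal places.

0.068 bits

Entropy H = −Σ p log₂ p ≈ 2.6821 bits.
Huffman merges: 37/500+77/1000→151/1000; 2/25+151/1000→231/1000; 179/1000+189/1000→46/125; 193/1000+26/125→401/1000; 231/1000+46/125→599/1000; 401/1000+599/1000→1. L = 11/4 ≈ 2.7500.
L − H = 2.7500 − 2.6821 = 0.068 bits.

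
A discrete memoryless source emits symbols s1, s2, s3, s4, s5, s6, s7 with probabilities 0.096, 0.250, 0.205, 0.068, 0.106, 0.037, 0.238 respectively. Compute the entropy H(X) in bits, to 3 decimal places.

2.569 bits

H = −Σ pᵢ log₂ pᵢ.
−0.096·log₂(0.096) = 0.3246
−0.250·log₂(0.250) = 0.5000
−0.205·log₂(0.205) = 0.4687
−0.068·log₂(0.068) = 0.2637
−0.106·log₂(0.106) = 0.3432
−0.037·log₂(0.037) = 0.1760
−0.238·log₂(0.238) = 0.4929
Sum ≈ 2.5691 → 2.569 bits.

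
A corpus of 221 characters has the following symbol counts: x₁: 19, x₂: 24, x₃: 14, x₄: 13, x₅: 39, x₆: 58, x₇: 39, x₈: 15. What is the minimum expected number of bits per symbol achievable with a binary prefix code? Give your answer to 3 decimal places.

2.837 bits/symbol

Probabilities are the counts divided by 221.
Repeatedly combine the two least-probable nodes; the expected code length is the sum of the merged weights.
merge 1/17 + 14/221 → 27/221
merge 15/221 + 19/221 → 2/13
merge 24/221 + 27/221 → 3/13
merge 2/13 + 3/17 → 73/221
merge 3/17 + 3/13 → 90/221
merge 58/221 + 73/221 → 131/221
merge 90/221 + 131/221 → 1
L = 27/221 + 2/13 + 3/13 + 73/221 + 90/221 + 131/221 + 1 = 627/221 ≈ 2.837 bits/symbol.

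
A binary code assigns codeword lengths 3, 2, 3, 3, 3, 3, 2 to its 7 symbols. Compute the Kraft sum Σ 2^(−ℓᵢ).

With common denominator 2^3 = 8: Σ 2^(−ℓᵢ) = 1/8 + 2/8 + 1/8 + 1/8 + 1/8 + 1/8 + 2/8 = 9/8 = 1.125.

1.125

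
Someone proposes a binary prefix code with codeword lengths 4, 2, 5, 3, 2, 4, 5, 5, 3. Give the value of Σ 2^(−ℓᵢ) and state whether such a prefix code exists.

0.96875; yes

With common denominator 2^5 = 32: Σ 2^(−ℓᵢ) = 2/32 + 8/32 + 1/32 + 4/32 + 8/32 + 2/32 + 1/32 + 1/32 + 4/32 = 31/32 = 0.96875.
Kraft's inequality requires Σ ≤ 1; here Σ = 0.96875 ≤ 1, so such a prefix code exists.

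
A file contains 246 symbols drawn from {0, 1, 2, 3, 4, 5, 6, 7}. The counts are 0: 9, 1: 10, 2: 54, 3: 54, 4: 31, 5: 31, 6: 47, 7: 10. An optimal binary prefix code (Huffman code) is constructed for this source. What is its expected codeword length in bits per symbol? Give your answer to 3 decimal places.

2.756 bits/symbol

Probabilities are the counts divided by 246.
Repeatedly combine the two least-probable nodes; the expected code length is the sum of the merged weights.
merge 3/82 + 5/123 → 19/246
merge 5/123 + 19/246 → 29/246
merge 29/246 + 31/246 → 10/41
merge 31/246 + 47/246 → 13/41
merge 9/41 + 9/41 → 18/41
merge 10/41 + 13/41 → 23/41
merge 18/41 + 23/41 → 1
L = 19/246 + 29/246 + 10/41 + 13/41 + 18/41 + 23/41 + 1 = 113/41 ≈ 2.756 bits/symbol.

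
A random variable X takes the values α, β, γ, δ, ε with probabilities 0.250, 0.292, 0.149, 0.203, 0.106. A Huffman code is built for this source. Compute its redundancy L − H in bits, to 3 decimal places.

Entropy H = −Σ p log₂ p ≈ 2.2380 bits.
Huffman merges: 53/500+149/1000→51/200; 203/1000+1/4→453/1000; 51/200+73/250→547/1000; 453/1000+547/1000→1. L = 451/200 ≈ 2.2550.
L − H = 2.2550 − 2.2380 = 0.017 bits.

0.017 bits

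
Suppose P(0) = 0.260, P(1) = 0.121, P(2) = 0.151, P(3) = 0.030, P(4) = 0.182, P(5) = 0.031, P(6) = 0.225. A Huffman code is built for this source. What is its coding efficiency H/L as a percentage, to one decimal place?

98.0%

Entropy H = −Σ p log₂ p ≈ 2.5245 bits.
Huffman merges: 3/100+31/1000→61/1000; 61/1000+121/1000→91/500; 151/1000+91/500→333/1000; 91/500+9/40→407/1000; 13/50+333/1000→593/1000; 407/1000+593/1000→1. L = 322/125 ≈ 2.5760.
Efficiency = H/L = 2.5245/2.5760 = 98.0%.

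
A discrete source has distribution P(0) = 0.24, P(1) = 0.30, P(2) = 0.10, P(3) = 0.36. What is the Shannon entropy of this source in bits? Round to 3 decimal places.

1.878 bits

H = −Σ pᵢ log₂ pᵢ.
−0.24·log₂(0.24) = 0.4941
−0.30·log₂(0.30) = 0.5211
−0.10·log₂(0.10) = 0.3322
−0.36·log₂(0.36) = 0.5306
Sum ≈ 1.8780 → 1.878 bits.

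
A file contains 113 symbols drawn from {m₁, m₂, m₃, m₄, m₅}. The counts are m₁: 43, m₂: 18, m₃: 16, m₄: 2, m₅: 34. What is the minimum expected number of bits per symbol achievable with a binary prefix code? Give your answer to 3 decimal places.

Probabilities are the counts divided by 113.
Repeatedly combine the two least-probable nodes; the expected code length is the sum of the merged weights.
merge 2/113 + 16/113 → 18/113
merge 18/113 + 18/113 → 36/113
merge 34/113 + 36/113 → 70/113
merge 43/113 + 70/113 → 1
L = 18/113 + 36/113 + 70/113 + 1 = 237/113 ≈ 2.097 bits/symbol.

2.097 bits/symbol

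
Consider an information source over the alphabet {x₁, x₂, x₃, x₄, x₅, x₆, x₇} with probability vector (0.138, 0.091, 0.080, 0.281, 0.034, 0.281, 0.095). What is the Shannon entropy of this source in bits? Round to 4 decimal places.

H = −Σ pᵢ log₂ pᵢ.
−0.138·log₂(0.138) = 0.3943
−0.091·log₂(0.091) = 0.3147
−0.080·log₂(0.080) = 0.2915
−0.281·log₂(0.281) = 0.5146
−0.034·log₂(0.034) = 0.1659
−0.281·log₂(0.281) = 0.5146
−0.095·log₂(0.095) = 0.3226
Sum ≈ 2.5182 → 2.5182 bits.

2.5182 bits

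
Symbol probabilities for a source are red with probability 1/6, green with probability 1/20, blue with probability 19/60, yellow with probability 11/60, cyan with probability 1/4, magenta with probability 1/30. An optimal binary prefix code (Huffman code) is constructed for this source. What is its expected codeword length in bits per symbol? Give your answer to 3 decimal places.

Repeatedly combine the two least-probable nodes; the expected code length is the sum of the merged weights.
merge 1/30 + 1/20 → 1/12
merge 1/12 + 1/6 → 1/4
merge 11/60 + 1/4 → 13/30
merge 1/4 + 19/60 → 17/30
merge 13/30 + 17/30 → 1
L = 1/12 + 1/4 + 13/30 + 17/30 + 1 = 7/3 ≈ 2.333 bits/symbol.

2.333 bits/symbol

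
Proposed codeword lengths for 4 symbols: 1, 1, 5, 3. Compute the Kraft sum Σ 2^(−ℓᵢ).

With common denominator 2^5 = 32: Σ 2^(−ℓᵢ) = 16/32 + 16/32 + 1/32 + 4/32 = 37/32 = 1.15625.

1.15625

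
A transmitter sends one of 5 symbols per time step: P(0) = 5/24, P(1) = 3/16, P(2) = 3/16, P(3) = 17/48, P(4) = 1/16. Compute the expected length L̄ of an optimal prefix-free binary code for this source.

Repeatedly combine the two least-probable nodes; the expected code length is the sum of the merged weights.
merge 1/16 + 3/16 → 1/4
merge 3/16 + 5/24 → 19/48
merge 1/4 + 17/48 → 29/48
merge 19/48 + 29/48 → 1
L = 1/4 + 19/48 + 29/48 + 1 = 9/4 = 2.25 bits/symbol.

2.25 bits/symbol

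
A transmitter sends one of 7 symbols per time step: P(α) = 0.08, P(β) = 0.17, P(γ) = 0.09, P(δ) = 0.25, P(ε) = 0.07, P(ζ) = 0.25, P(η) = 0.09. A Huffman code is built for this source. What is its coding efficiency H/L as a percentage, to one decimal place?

98.9%

Entropy H = −Σ p log₂ p ≈ 2.6200 bits.
Huffman merges: 7/100+2/25→3/20; 9/100+9/100→9/50; 3/20+17/100→8/25; 9/50+1/4→43/100; 1/4+8/25→57/100; 43/100+57/100→1. L = 53/20 ≈ 2.6500.
Efficiency = H/L = 2.6200/2.6500 = 98.9%.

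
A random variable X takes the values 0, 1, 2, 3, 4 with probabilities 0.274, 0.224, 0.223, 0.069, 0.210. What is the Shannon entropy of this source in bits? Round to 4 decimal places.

2.2170 bits

H = −Σ pᵢ log₂ pᵢ.
−0.274·log₂(0.274) = 0.5118
−0.224·log₂(0.224) = 0.4835
−0.223·log₂(0.223) = 0.4828
−0.069·log₂(0.069) = 0.2662
−0.210·log₂(0.210) = 0.4728
Sum ≈ 2.2170 → 2.2170 bits.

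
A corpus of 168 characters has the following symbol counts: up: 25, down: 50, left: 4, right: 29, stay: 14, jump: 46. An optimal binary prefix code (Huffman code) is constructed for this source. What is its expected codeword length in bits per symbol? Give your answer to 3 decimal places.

2.363 bits/symbol

Probabilities are the counts divided by 168.
Repeatedly combine the two least-probable nodes; the expected code length is the sum of the merged weights.
merge 1/42 + 1/12 → 3/28
merge 3/28 + 25/168 → 43/168
merge 29/168 + 43/168 → 3/7
merge 23/84 + 25/84 → 4/7
merge 3/7 + 4/7 → 1
L = 3/28 + 43/168 + 3/7 + 4/7 + 1 = 397/168 ≈ 2.363 bits/symbol.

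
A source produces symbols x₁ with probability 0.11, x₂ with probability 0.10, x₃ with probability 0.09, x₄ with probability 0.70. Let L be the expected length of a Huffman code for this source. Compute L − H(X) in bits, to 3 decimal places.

0.135 bits

Entropy H = −Σ p log₂ p ≈ 1.3553 bits.
Huffman merges: 9/100+1/10→19/100; 11/100+19/100→3/10; 3/10+7/10→1. L = 149/100 ≈ 1.4900.
L − H = 1.4900 − 1.3553 = 0.135 bits.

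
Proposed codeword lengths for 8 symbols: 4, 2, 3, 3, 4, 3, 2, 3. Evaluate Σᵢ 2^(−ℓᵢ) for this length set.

With common denominator 2^4 = 16: Σ 2^(−ℓᵢ) = 1/16 + 4/16 + 2/16 + 2/16 + 1/16 + 2/16 + 4/16 + 2/16 = 18/16 = 1.125.

1.125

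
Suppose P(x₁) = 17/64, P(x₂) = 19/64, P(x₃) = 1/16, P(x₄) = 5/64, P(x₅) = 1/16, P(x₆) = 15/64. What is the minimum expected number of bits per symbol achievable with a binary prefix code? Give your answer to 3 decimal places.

Repeatedly combine the two least-probable nodes; the expected code length is the sum of the merged weights.
merge 1/16 + 1/16 → 1/8
merge 5/64 + 1/8 → 13/64
merge 13/64 + 15/64 → 7/16
merge 17/64 + 19/64 → 9/16
merge 7/16 + 9/16 → 1
L = 1/8 + 13/64 + 7/16 + 9/16 + 1 = 149/64 ≈ 2.328 bits/symbol.

2.328 bits/symbol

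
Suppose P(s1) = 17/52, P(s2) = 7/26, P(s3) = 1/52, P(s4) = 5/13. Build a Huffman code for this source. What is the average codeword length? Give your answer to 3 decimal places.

Repeatedly combine the two least-probable nodes; the expected code length is the sum of the merged weights.
merge 1/52 + 7/26 → 15/52
merge 15/52 + 17/52 → 8/13
merge 5/13 + 8/13 → 1
L = 15/52 + 8/13 + 1 = 99/52 ≈ 1.904 bits/symbol.

1.904 bits/symbol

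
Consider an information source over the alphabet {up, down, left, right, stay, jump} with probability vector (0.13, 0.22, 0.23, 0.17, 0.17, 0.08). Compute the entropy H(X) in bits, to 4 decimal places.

2.5116 bits

H = −Σ pᵢ log₂ pᵢ.
−0.13·log₂(0.13) = 0.3826
−0.22·log₂(0.22) = 0.4806
−0.23·log₂(0.23) = 0.4877
−0.17·log₂(0.17) = 0.4346
−0.17·log₂(0.17) = 0.4346
−0.08·log₂(0.08) = 0.2915
Sum ≈ 2.5116 → 2.5116 bits.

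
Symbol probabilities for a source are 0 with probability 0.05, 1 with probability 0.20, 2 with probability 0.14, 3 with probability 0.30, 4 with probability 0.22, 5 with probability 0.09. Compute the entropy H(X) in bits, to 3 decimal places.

2.392 bits

H = −Σ pᵢ log₂ pᵢ.
−0.05·log₂(0.05) = 0.2161
−0.20·log₂(0.20) = 0.4644
−0.14·log₂(0.14) = 0.3971
−0.30·log₂(0.30) = 0.5211
−0.22·log₂(0.22) = 0.4806
−0.09·log₂(0.09) = 0.3127
Sum ≈ 2.3919 → 2.392 bits.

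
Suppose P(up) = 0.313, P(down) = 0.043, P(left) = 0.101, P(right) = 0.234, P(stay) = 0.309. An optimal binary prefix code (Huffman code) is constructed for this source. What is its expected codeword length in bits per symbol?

2.144 bits/symbol

Repeatedly combine the two least-probable nodes; the expected code length is the sum of the merged weights.
merge 43/1000 + 101/1000 → 18/125
merge 18/125 + 117/500 → 189/500
merge 309/1000 + 313/1000 → 311/500
merge 189/500 + 311/500 → 1
L = 18/125 + 189/500 + 311/500 + 1 = 268/125 = 2.144 bits/symbol.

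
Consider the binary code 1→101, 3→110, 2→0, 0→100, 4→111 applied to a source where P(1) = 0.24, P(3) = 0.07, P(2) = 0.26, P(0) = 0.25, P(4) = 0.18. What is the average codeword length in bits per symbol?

L̄ = Σ pᵢ·ℓᵢ = 0.24·3 + 0.07·3 + 0.26·1 + 0.25·3 + 0.18·3 = 2.48 bits/symbol.

2.48 bits/symbol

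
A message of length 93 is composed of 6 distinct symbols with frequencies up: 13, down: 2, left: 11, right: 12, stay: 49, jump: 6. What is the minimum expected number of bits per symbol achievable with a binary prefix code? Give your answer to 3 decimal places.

Probabilities are the counts divided by 93.
Repeatedly combine the two least-probable nodes; the expected code length is the sum of the merged weights.
merge 2/93 + 2/31 → 8/93
merge 8/93 + 11/93 → 19/93
merge 4/31 + 13/93 → 25/93
merge 19/93 + 25/93 → 44/93
merge 44/93 + 49/93 → 1
L = 8/93 + 19/93 + 25/93 + 44/93 + 1 = 63/31 ≈ 2.032 bits/symbol.

2.032 bits/symbol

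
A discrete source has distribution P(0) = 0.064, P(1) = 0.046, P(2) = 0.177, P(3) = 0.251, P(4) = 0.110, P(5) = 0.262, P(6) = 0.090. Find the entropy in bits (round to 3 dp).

2.570 bits

H = −Σ pᵢ log₂ pᵢ.
−0.064·log₂(0.064) = 0.2538
−0.046·log₂(0.046) = 0.2043
−0.177·log₂(0.177) = 0.4422
−0.251·log₂(0.251) = 0.5006
−0.110·log₂(0.110) = 0.3503
−0.262·log₂(0.262) = 0.5063
−0.090·log₂(0.090) = 0.3127
Sum ≈ 2.5701 → 2.570 bits.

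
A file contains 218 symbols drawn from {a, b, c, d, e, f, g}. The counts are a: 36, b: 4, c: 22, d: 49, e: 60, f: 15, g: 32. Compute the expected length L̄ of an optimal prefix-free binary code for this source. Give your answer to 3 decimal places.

Probabilities are the counts divided by 218.
Repeatedly combine the two least-probable nodes; the expected code length is the sum of the merged weights.
merge 2/109 + 15/218 → 19/218
merge 19/218 + 11/109 → 41/218
merge 16/109 + 18/109 → 34/109
merge 41/218 + 49/218 → 45/109
merge 30/109 + 34/109 → 64/109
merge 45/109 + 64/109 → 1
L = 19/218 + 41/218 + 34/109 + 45/109 + 64/109 + 1 = 282/109 ≈ 2.587 bits/symbol.

2.587 bits/symbol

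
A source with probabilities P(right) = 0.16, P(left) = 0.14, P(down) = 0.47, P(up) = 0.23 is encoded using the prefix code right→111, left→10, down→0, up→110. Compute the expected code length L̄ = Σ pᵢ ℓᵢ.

L̄ = Σ pᵢ·ℓᵢ = 0.16·3 + 0.14·2 + 0.47·1 + 0.23·3 = 1.92 bits/symbol.

1.92 bits/symbol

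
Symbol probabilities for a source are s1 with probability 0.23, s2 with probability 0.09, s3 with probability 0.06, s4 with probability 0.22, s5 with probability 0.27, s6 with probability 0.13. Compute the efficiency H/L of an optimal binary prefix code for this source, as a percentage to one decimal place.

99.5%

Entropy H = −Σ p log₂ p ≈ 2.4171 bits.
Huffman merges: 3/50+9/100→3/20; 13/100+3/20→7/25; 11/50+23/100→9/20; 27/100+7/25→11/20; 9/20+11/20→1. L = 243/100 ≈ 2.4300.
Efficiency = H/L = 2.4171/2.4300 = 99.5%.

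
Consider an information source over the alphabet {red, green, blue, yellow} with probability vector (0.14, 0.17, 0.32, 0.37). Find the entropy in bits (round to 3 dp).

1.888 bits

H = −Σ pᵢ log₂ pᵢ.
−0.14·log₂(0.14) = 0.3971
−0.17·log₂(0.17) = 0.4346
−0.32·log₂(0.32) = 0.5260
−0.37·log₂(0.37) = 0.5307
Sum ≈ 1.8885 → 1.888 bits.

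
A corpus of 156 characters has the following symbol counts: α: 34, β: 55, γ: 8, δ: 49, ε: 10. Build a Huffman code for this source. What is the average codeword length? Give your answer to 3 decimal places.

Probabilities are the counts divided by 156.
Repeatedly combine the two least-probable nodes; the expected code length is the sum of the merged weights.
merge 2/39 + 5/78 → 3/26
merge 3/26 + 17/78 → 1/3
merge 49/156 + 1/3 → 101/156
merge 55/156 + 101/156 → 1
L = 3/26 + 1/3 + 101/156 + 1 = 109/52 ≈ 2.096 bits/symbol.

2.096 bits/symbol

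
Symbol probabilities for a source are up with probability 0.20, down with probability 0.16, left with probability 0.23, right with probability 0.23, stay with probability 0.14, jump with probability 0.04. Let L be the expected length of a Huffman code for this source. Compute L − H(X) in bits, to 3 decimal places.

0.074 bits

Entropy H = −Σ p log₂ p ≈ 2.4456 bits.
Huffman merges: 1/25+7/50→9/50; 4/25+9/50→17/50; 1/5+23/100→43/100; 23/100+17/50→57/100; 43/100+57/100→1. L = 63/25 ≈ 2.5200.
L − H = 2.5200 − 2.4456 = 0.074 bits.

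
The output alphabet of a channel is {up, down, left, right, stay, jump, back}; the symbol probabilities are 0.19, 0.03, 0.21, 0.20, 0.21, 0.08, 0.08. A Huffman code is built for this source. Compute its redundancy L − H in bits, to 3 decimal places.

Entropy H = −Σ p log₂ p ≈ 2.6000 bits.
Huffman merges: 3/100+2/25→11/100; 2/25+11/100→19/100; 19/100+19/100→19/50; 1/5+21/100→41/100; 21/100+19/50→59/100; 41/100+59/100→1. L = 67/25 ≈ 2.6800.
L − H = 2.6800 − 2.6000 = 0.080 bits.

0.080 bits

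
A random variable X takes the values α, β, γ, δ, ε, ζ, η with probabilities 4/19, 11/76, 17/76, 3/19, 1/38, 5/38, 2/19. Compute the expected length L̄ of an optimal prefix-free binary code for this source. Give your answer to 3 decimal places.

2.697 bits/symbol

Repeatedly combine the two least-probable nodes; the expected code length is the sum of the merged weights.
merge 1/38 + 2/19 → 5/38
merge 5/38 + 5/38 → 5/19
merge 11/76 + 3/19 → 23/76
merge 4/19 + 17/76 → 33/76
merge 5/19 + 23/76 → 43/76
merge 33/76 + 43/76 → 1
L = 5/38 + 5/19 + 23/76 + 33/76 + 43/76 + 1 = 205/76 ≈ 2.697 bits/symbol.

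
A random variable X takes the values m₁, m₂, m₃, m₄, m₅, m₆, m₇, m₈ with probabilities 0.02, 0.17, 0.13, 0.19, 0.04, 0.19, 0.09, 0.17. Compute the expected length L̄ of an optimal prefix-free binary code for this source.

Repeatedly combine the two least-probable nodes; the expected code length is the sum of the merged weights.
merge 1/50 + 1/25 → 3/50
merge 3/50 + 9/100 → 3/20
merge 13/100 + 3/20 → 7/25
merge 17/100 + 17/100 → 17/50
merge 19/100 + 19/100 → 19/50
merge 7/25 + 17/50 → 31/50
merge 19/50 + 31/50 → 1
L = 3/50 + 3/20 + 7/25 + 17/50 + 19/50 + 31/50 + 1 = 283/100 = 2.83 bits/symbol.

2.83 bits/symbol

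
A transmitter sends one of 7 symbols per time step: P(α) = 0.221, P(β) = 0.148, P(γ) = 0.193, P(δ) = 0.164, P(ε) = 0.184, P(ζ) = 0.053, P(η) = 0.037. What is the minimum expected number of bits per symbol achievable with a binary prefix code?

2.676 bits/symbol

Repeatedly combine the two least-probable nodes; the expected code length is the sum of the merged weights.
merge 37/1000 + 53/1000 → 9/100
merge 9/100 + 37/250 → 119/500
merge 41/250 + 23/125 → 87/250
merge 193/1000 + 221/1000 → 207/500
merge 119/500 + 87/250 → 293/500
merge 207/500 + 293/500 → 1
L = 9/100 + 119/500 + 87/250 + 207/500 + 293/500 + 1 = 669/250 = 2.676 bits/symbol.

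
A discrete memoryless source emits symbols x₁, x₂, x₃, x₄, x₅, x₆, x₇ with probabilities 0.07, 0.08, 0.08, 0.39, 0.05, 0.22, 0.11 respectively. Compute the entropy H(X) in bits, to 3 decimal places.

H = −Σ pᵢ log₂ pᵢ.
−0.07·log₂(0.07) = 0.2686
−0.08·log₂(0.08) = 0.2915
−0.08·log₂(0.08) = 0.2915
−0.39·log₂(0.39) = 0.5298
−0.05·log₂(0.05) = 0.2161
−0.22·log₂(0.22) = 0.4806
−0.11·log₂(0.11) = 0.3503
Sum ≈ 2.4283 → 2.428 bits.

2.428 bits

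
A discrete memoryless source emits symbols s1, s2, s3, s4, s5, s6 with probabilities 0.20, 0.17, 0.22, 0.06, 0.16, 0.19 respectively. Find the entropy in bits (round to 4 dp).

2.5013 bits

H = −Σ pᵢ log₂ pᵢ.
−0.20·log₂(0.20) = 0.4644
−0.17·log₂(0.17) = 0.4346
−0.22·log₂(0.22) = 0.4806
−0.06·log₂(0.06) = 0.2435
−0.16·log₂(0.16) = 0.4230
−0.19·log₂(0.19) = 0.4552
Sum ≈ 2.5013 → 2.5013 bits.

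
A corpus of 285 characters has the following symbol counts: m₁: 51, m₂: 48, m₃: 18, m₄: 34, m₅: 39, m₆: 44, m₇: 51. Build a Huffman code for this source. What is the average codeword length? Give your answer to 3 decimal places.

Probabilities are the counts divided by 285.
Repeatedly combine the two least-probable nodes; the expected code length is the sum of the merged weights.
merge 6/95 + 34/285 → 52/285
merge 13/95 + 44/285 → 83/285
merge 16/95 + 17/95 → 33/95
merge 17/95 + 52/285 → 103/285
merge 83/285 + 33/95 → 182/285
merge 103/285 + 182/285 → 1
L = 52/285 + 83/285 + 33/95 + 103/285 + 182/285 + 1 = 268/95 ≈ 2.821 bits/symbol.

2.821 bits/symbol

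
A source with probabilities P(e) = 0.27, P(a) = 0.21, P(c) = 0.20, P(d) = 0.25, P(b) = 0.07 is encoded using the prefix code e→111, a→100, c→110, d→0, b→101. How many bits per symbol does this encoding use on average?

L̄ = Σ pᵢ·ℓᵢ = 0.27·3 + 0.21·3 + 0.20·3 + 0.25·1 + 0.07·3 = 2.5 bits/symbol.

2.5 bits/symbol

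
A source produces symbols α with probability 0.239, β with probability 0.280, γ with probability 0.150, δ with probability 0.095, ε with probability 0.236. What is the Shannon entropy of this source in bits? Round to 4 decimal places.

2.2325 bits

H = −Σ pᵢ log₂ pᵢ.
−0.239·log₂(0.239) = 0.4935
−0.280·log₂(0.280) = 0.5142
−0.150·log₂(0.150) = 0.4105
−0.095·log₂(0.095) = 0.3226
−0.236·log₂(0.236) = 0.4916
Sum ≈ 2.2325 → 2.2325 bits.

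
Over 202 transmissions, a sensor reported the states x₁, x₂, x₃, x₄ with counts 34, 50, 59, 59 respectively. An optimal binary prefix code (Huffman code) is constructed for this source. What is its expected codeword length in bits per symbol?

Probabilities are the counts divided by 202.
Repeatedly combine the two least-probable nodes; the expected code length is the sum of the merged weights.
merge 17/101 + 25/101 → 42/101
merge 59/202 + 59/202 → 59/101
merge 42/101 + 59/101 → 1
L = 42/101 + 59/101 + 1 = 2 bits/symbol.

2 bits/symbol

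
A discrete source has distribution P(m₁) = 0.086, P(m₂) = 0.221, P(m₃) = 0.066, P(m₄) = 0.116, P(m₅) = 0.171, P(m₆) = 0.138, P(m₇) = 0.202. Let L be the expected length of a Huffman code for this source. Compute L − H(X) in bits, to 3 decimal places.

Entropy H = −Σ p log₂ p ≈ 2.7012 bits.
Huffman merges: 33/500+43/500→19/125; 29/250+69/500→127/500; 19/125+171/1000→323/1000; 101/500+221/1000→423/1000; 127/500+323/1000→577/1000; 423/1000+577/1000→1. L = 2729/1000 ≈ 2.7290.
L − H = 2.7290 − 2.7012 = 0.028 bits.

0.028 bits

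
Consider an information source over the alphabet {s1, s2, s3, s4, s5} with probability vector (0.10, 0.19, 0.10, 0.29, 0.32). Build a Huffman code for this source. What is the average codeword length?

2.2 bits/symbol

Repeatedly combine the two least-probable nodes; the expected code length is the sum of the merged weights.
merge 1/10 + 1/10 → 1/5
merge 19/100 + 1/5 → 39/100
merge 29/100 + 8/25 → 61/100
merge 39/100 + 61/100 → 1
L = 1/5 + 39/100 + 61/100 + 1 = 11/5 = 2.2 bits/symbol.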